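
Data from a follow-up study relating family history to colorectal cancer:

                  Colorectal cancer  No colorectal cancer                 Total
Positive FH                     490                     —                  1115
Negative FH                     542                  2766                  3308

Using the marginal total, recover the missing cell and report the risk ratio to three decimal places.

2.682

The missing cell is in the exposed row: 1115 − 490 = 625.
So a = 490, b = 625, c = 542, d = 2766.
RR = [a/(a+b)] / [c/(c+d)] = (490/1115) / (542/3308) = 0.43946/0.16385 = 2.68218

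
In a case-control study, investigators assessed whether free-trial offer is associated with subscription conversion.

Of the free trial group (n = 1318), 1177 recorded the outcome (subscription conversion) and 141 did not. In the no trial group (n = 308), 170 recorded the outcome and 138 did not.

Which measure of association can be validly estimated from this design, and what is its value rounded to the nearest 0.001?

From the description: a = 1177, b = 141, c = 170, d = 138.
This is a case-control study: participants were sampled on outcome status, so risks in the source population cannot be estimated directly — relative risk is not valid here. The odds ratio is the appropriate measure.
OR = (a·d)/(b·c) = (1177 × 138) / (141 × 170) = 162426 / 23970 = 6.77622

6.776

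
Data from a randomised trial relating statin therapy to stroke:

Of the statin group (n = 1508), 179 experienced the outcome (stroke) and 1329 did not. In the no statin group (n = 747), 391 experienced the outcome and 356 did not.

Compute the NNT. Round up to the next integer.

3

Risk in treated group = 179/1508 = 0.11870; risk in control = 391/747 = 0.52343.
Absolute risk reduction = 0.52343 − 0.11870 = 0.40473
NNT = 1 / ARR = 1 / 0.40473 = 2.471 → round up → 3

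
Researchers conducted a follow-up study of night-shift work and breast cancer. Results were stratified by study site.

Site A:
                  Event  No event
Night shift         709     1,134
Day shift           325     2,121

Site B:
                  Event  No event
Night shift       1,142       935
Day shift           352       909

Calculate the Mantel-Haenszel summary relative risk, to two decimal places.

RR_MH = Σ(aᵢ·n₀ᵢ/nᵢ) / Σ(cᵢ·n₁ᵢ/nᵢ), with n₁ᵢ = aᵢ+bᵢ (exposed), n₀ᵢ = cᵢ+dᵢ (unexposed), nᵢ = n₁ᵢ+n₀ᵢ.
Stratum 1 (Site A): n₁ = 1843, n₀ = 2446, n = 4289; a·n₀/n = 709·2446/4289 = 404.3399; c·n₁/n = 325·1843/4289 = 139.6538
Stratum 2 (Site B): n₁ = 2077, n₀ = 1261, n = 3338; a·n₀/n = 1142·1261/3338 = 431.4146; c·n₁/n = 352·2077/3338 = 219.0246
RR_MH = (404.3399 + 431.4146) / (139.6538 + 219.0246) = 835.7546 / 358.6783 = 2.33009

2.33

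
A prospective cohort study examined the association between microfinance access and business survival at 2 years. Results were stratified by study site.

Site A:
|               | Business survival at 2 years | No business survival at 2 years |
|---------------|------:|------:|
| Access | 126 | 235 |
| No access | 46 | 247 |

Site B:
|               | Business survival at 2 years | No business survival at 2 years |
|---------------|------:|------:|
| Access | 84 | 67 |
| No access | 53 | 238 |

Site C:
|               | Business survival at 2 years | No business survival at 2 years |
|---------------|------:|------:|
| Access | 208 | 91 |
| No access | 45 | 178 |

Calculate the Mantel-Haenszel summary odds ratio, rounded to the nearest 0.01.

OR_MH = Σ(aᵢdᵢ/nᵢ) / Σ(bᵢcᵢ/nᵢ), where nᵢ is the stratum total.
Stratum 1 (Site A): n = 654; a·d/n = 126·247/654 = 47.5872; b·c/n = 235·46/654 = 16.5291
Stratum 2 (Site B): n = 442; a·d/n = 84·238/442 = 45.2308; b·c/n = 67·53/442 = 8.0339
Stratum 3 (Site C): n = 522; a·d/n = 208·178/522 = 70.9272; b·c/n = 91·45/522 = 7.8448
OR_MH = (47.5872 + 45.2308 + 70.9272) / (16.5291 + 8.0339 + 7.8448) = 163.7451 / 32.4078 = 5.05264

5.05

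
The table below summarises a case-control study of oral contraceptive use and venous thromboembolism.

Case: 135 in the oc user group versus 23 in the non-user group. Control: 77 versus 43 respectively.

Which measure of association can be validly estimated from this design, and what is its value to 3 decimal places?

3.278

From the description: a = 135, b = 77, c = 23, d = 43.
This is a case-control study: participants were sampled on outcome status, so risks in the source population cannot be estimated directly — relative risk is not valid here. The odds ratio is the appropriate measure.
OR = (a·d)/(b·c) = (135 × 43) / (77 × 23) = 5805 / 1771 = 3.27781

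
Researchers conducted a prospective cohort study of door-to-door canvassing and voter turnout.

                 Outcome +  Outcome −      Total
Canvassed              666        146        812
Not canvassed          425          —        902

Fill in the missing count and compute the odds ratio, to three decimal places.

The missing cell is in the unexposed row: 902 − 425 = 477.
So a = 666, b = 146, c = 425, d = 477.
OR = (a·d)/(b·c) = (666 × 477) / (146 × 425) = 317682 / 62050 = 5.11977

5.120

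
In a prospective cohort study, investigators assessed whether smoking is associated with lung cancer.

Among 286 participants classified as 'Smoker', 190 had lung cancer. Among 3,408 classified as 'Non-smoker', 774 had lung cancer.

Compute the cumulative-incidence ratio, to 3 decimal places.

2.925

From the description: a = 190, b = 96, c = 774, d = 2634.
Risk in exposed = 190/286 = 0.66434; risk in unexposed = 774/3408 = 0.22711.
RR = 0.66434 / 0.22711 = 2.92514
The risk among the exposed is 2.93 times that among the unexposed.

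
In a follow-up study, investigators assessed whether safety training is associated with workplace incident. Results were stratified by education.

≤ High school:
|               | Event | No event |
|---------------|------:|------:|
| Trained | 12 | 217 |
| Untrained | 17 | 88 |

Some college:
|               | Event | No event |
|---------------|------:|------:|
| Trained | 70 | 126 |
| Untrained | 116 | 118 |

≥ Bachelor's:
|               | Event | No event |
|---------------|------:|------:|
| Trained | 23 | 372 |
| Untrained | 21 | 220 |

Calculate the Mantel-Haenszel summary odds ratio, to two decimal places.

0.53

OR_MH = Σ(aᵢdᵢ/nᵢ) / Σ(bᵢcᵢ/nᵢ), where nᵢ is the stratum total.
Stratum 1 (≤ High school): n = 334; a·d/n = 12·88/334 = 3.1617; b·c/n = 217·17/334 = 11.0449
Stratum 2 (Some college): n = 430; a·d/n = 70·118/430 = 19.2093; b·c/n = 126·116/430 = 33.9907
Stratum 3 (≥ Bachelor's): n = 636; a·d/n = 23·220/636 = 7.9560; b·c/n = 372·21/636 = 12.2830
OR_MH = (3.1617 + 19.2093 + 7.9560) / (11.0449 + 33.9907 + 12.2830) = 30.3270 / 57.3186 = 0.52909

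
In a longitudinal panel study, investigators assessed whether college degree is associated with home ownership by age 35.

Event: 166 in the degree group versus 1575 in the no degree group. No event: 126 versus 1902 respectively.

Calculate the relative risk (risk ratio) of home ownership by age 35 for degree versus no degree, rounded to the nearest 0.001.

1.255

From the description: a = 166, b = 126, c = 1575, d = 1902.
Risk in exposed = 166/292 = 0.56849; risk in unexposed = 1575/3477 = 0.45298.
RR = 0.56849 / 0.45298 = 1.25502
The risk among the exposed is 1.26 times that among the unexposed.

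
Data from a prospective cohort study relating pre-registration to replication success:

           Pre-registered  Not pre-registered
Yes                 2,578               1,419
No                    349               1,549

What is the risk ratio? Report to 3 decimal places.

Reading the table with exposure as columns: a = 2578 (Pre-registered, case), b = 349 (Pre-registered, non-case), c = 1419 (Not pre-registered, case), d = 1549.
Risk in exposed = 2578/2927 = 0.88077; risk in unexposed = 1419/2968 = 0.47810.
RR = 0.88077 / 0.47810 = 1.84222
The risk among the exposed is 1.84 times that among the unexposed.

1.842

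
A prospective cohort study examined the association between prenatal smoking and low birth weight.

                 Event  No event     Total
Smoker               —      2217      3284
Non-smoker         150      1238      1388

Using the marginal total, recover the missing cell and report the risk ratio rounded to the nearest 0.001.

3.006

The missing cell is in the exposed row: 3284 − 2217 = 1067.
So a = 1067, b = 2217, c = 150, d = 1238.
RR = [a/(a+b)] / [c/(c+d)] = (1067/3284) / (150/1388) = 0.32491/0.10807 = 3.00649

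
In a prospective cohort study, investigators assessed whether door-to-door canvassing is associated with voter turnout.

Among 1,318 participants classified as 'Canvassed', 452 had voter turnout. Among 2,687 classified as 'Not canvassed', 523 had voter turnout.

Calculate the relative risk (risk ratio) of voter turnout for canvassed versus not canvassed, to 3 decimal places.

1.762

From the description: a = 452, b = 866, c = 523, d = 2164.
Risk in exposed = 452/1318 = 0.34294; risk in unexposed = 523/2687 = 0.19464.
RR = 0.34294 / 0.19464 = 1.76193
The risk among the exposed is 1.76 times that among the unexposed.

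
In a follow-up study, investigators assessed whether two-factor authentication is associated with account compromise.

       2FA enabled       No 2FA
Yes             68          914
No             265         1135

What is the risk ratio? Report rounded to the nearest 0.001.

Reading the table with exposure as columns: a = 68 (2FA enabled, case), b = 265 (2FA enabled, non-case), c = 914 (No 2FA, case), d = 1135.
Risk in exposed = 68/333 = 0.20420; risk in unexposed = 914/2049 = 0.44607.
RR = 0.20420 / 0.44607 = 0.45778
The risk is 54% lower among the exposed than among the unexposed.

0.458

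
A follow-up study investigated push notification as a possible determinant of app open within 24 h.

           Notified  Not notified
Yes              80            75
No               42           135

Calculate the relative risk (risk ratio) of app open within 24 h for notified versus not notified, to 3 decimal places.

1.836

Reading the table with exposure as columns: a = 80 (Notified, case), b = 42 (Notified, non-case), c = 75 (Not notified, case), d = 135.
Risk in exposed = 80/122 = 0.65574; risk in unexposed = 75/210 = 0.35714.
RR = 0.65574 / 0.35714 = 1.83607
The risk among the exposed is 1.84 times that among the unexposed.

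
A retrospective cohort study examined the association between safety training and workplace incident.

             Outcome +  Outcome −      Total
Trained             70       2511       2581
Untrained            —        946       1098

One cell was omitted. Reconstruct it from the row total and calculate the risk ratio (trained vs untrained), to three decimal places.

The missing cell is in the unexposed row: 1098 − 946 = 152.
So a = 70, b = 2511, c = 152, d = 946.
RR = [a/(a+b)] / [c/(c+d)] = (70/2581) / (152/1098) = 0.02712/0.13843 = 0.19592

0.196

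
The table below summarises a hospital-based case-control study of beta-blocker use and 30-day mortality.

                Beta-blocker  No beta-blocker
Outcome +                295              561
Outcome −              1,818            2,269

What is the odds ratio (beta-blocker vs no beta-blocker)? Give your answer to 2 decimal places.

0.66

Reading the table with exposure as columns: a = 295 (Beta-blocker, case), b = 1818 (Beta-blocker, non-case), c = 561 (No beta-blocker, case), d = 2269.
OR = (a·d)/(b·c) = (295 × 2269) / (1818 × 561) = 669355 / 1019898 = 0.65630
Exposure is associated with lower odds of 30-day mortality (OR = 0.66 < 1).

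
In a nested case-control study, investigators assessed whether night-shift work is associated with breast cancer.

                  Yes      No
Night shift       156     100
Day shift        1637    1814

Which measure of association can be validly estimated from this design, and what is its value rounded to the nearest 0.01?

Cells: a = 156, b = 100, c = 1637, d = 1814.
This is a nested case-control study: participants were sampled on outcome status, so risks in the source population cannot be estimated directly — relative risk is not valid here. The odds ratio is the appropriate measure.
OR = (a·d)/(b·c) = (156 × 1814) / (100 × 1637) = 282984 / 163700 = 1.72867

1.73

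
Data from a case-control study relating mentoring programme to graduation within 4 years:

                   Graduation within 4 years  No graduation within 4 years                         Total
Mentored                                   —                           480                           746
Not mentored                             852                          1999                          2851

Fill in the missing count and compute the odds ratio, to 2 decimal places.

The missing cell is in the exposed row: 746 − 480 = 266.
So a = 266, b = 480, c = 852, d = 1999.
OR = (a·d)/(b·c) = (266 × 1999) / (480 × 852) = 531734 / 408960 = 1.30021

1.30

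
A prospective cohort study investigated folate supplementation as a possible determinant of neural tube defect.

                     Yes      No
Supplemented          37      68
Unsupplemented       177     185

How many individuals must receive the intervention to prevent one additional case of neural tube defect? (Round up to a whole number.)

Risk in treated group = 37/105 = 0.35238; risk in control = 177/362 = 0.48895.
Absolute risk reduction = 0.48895 − 0.35238 = 0.13657
NNT = 1 / ARR = 1 / 0.13657 = 7.322 → round up → 8

8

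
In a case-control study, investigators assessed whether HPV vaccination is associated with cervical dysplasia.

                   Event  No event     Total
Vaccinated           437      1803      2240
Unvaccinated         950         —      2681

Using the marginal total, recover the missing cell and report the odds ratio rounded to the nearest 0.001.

The missing cell is in the unexposed row: 2681 − 950 = 1731.
So a = 437, b = 1803, c = 950, d = 1731.
OR = (a·d)/(b·c) = (437 × 1731) / (1803 × 950) = 756447 / 1712850 = 0.44163

0.442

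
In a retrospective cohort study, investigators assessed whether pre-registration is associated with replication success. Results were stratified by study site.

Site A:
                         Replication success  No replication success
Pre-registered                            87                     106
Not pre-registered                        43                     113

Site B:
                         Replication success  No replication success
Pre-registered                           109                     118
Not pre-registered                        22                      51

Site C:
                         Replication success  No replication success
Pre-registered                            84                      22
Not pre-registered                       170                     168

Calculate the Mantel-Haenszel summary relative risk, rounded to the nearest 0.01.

RR_MH = Σ(aᵢ·n₀ᵢ/nᵢ) / Σ(cᵢ·n₁ᵢ/nᵢ), with n₁ᵢ = aᵢ+bᵢ (exposed), n₀ᵢ = cᵢ+dᵢ (unexposed), nᵢ = n₁ᵢ+n₀ᵢ.
Stratum 1 (Site A): n₁ = 193, n₀ = 156, n = 349; a·n₀/n = 87·156/349 = 38.8883; c·n₁/n = 43·193/349 = 23.7794
Stratum 2 (Site B): n₁ = 227, n₀ = 73, n = 300; a·n₀/n = 109·73/300 = 26.5233; c·n₁/n = 22·227/300 = 16.6467
Stratum 3 (Site C): n₁ = 106, n₀ = 338, n = 444; a·n₀/n = 84·338/444 = 63.9459; c·n₁/n = 170·106/444 = 40.5856
RR_MH = (38.8883 + 26.5233 + 63.9459) / (23.7794 + 16.6467 + 40.5856) = 129.3575 / 81.0116 = 1.59678

1.60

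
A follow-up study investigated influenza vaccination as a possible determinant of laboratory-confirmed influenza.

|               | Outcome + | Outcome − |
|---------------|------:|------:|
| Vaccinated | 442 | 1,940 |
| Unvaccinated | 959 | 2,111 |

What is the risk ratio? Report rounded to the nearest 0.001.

0.594

Cells: a = 442, b = 1940, c = 959, d = 2111.
Risk in exposed = 442/2382 = 0.18556; risk in unexposed = 959/3070 = 0.31238.
RR = 0.18556 / 0.31238 = 0.59402
The risk is 41% lower among the exposed than among the unexposed.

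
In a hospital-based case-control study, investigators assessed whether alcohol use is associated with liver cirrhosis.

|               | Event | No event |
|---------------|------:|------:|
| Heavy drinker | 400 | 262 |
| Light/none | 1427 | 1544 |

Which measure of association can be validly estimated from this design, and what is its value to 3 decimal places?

Cells: a = 400, b = 262, c = 1427, d = 1544.
This is a hospital-based case-control study: participants were sampled on outcome status, so risks in the source population cannot be estimated directly — relative risk is not valid here. The odds ratio is the appropriate measure.
OR = (a·d)/(b·c) = (400 × 1544) / (262 × 1427) = 617600 / 373874 = 1.65189

1.652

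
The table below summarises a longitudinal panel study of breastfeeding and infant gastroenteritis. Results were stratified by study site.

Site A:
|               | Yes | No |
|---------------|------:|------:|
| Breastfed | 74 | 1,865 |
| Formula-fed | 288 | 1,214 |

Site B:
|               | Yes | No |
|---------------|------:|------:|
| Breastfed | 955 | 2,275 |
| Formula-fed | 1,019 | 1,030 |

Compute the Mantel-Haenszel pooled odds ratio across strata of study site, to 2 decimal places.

OR_MH = Σ(aᵢdᵢ/nᵢ) / Σ(bᵢcᵢ/nᵢ), where nᵢ is the stratum total.
Stratum 1 (Site A): n = 3441; a·d/n = 74·1214/3441 = 26.1075; b·c/n = 1865·288/3441 = 156.0942
Stratum 2 (Site B): n = 5279; a·d/n = 955·1030/5279 = 186.3326; b·c/n = 2275·1019/5279 = 439.1409
OR_MH = (26.1075 + 186.3326) / (156.0942 + 439.1409) = 212.4402 / 595.2351 = 0.35690

0.36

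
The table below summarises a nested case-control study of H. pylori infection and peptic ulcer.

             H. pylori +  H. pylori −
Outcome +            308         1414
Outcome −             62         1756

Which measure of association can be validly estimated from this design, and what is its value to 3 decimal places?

6.169

Reading the table with exposure as columns: a = 308 (H. pylori +, case), b = 62 (H. pylori +, non-case), c = 1414 (H. pylori −, case), d = 1756.
This is a nested case-control study: participants were sampled on outcome status, so risks in the source population cannot be estimated directly — relative risk is not valid here. The odds ratio is the appropriate measure.
OR = (a·d)/(b·c) = (308 × 1756) / (62 × 1414) = 540848 / 87668 = 6.16927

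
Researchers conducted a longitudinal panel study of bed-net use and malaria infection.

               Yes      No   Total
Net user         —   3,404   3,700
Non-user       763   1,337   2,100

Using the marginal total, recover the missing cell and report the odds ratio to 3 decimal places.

The missing cell is in the exposed row: 3700 − 3404 = 296.
So a = 296, b = 3404, c = 763, d = 1337.
OR = (a·d)/(b·c) = (296 × 1337) / (3404 × 763) = 395752 / 2597252 = 0.15237

0.152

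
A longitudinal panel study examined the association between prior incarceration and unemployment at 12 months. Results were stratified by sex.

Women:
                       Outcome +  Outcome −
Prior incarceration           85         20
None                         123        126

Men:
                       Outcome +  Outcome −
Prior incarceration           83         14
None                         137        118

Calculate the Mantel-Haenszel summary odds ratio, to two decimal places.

OR_MH = Σ(aᵢdᵢ/nᵢ) / Σ(bᵢcᵢ/nᵢ), where nᵢ is the stratum total.
Stratum 1 (Women): n = 354; a·d/n = 85·126/354 = 30.2542; b·c/n = 20·123/354 = 6.9492
Stratum 2 (Men): n = 352; a·d/n = 83·118/352 = 27.8239; b·c/n = 14·137/352 = 5.4489
OR_MH = (30.2542 + 27.8239) / (6.9492 + 5.4489) = 58.0781 / 12.3980 = 4.68447

4.68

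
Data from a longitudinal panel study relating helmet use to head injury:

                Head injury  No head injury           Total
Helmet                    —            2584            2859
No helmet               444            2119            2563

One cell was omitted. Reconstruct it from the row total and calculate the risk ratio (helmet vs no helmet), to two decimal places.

0.56

The missing cell is in the exposed row: 2859 − 2584 = 275.
So a = 275, b = 2584, c = 444, d = 2119.
RR = [a/(a+b)] / [c/(c+d)] = (275/2859) / (444/2563) = 0.09619/0.17323 = 0.55524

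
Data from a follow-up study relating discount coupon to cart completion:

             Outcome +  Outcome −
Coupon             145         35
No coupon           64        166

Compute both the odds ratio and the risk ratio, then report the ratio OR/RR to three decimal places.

Cells: a = 145, b = 35, c = 64, d = 166.
OR = (145·166)/(35·64) = 24070/2240 = 10.74554
Risk in exposed = 145/180 = 0.80556; risk in unexposed = 64/230 = 0.27826; RR = 2.89497
OR/RR = 10.74554 / 2.89497 = 3.71180
The outcome is not rare, so the OR lies further from 1 than the RR.

3.712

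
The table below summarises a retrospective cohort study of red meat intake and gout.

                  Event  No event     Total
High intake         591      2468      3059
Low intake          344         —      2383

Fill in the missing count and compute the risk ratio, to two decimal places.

The missing cell is in the unexposed row: 2383 − 344 = 2039.
So a = 591, b = 2468, c = 344, d = 2039.
RR = [a/(a+b)] / [c/(c+d)] = (591/3059) / (344/2383) = 0.19320/0.14436 = 1.33836

1.34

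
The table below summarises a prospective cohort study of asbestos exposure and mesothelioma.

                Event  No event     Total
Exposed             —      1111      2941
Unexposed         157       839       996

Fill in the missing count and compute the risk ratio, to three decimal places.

The missing cell is in the exposed row: 2941 − 1111 = 1830.
So a = 1830, b = 1111, c = 157, d = 839.
RR = [a/(a+b)] / [c/(c+d)] = (1830/2941) / (157/996) = 0.62224/0.15763 = 3.94744

3.947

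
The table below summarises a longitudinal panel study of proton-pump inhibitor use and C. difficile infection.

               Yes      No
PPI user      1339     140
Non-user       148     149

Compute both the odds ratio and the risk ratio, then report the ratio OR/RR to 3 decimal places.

Cells: a = 1339, b = 140, c = 148, d = 149.
OR = (1339·149)/(140·148) = 199511/20720 = 9.62891
Risk in exposed = 1339/1479 = 0.90534; risk in unexposed = 148/297 = 0.49832; RR = 1.81680
OR/RR = 9.62891 / 1.81680 = 5.29993
The outcome is not rare, so the OR lies further from 1 than the RR.

5.300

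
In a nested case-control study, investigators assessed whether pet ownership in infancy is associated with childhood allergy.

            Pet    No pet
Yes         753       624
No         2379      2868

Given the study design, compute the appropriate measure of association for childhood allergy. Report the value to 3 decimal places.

Reading the table with exposure as columns: a = 753 (Pet, case), b = 2379 (Pet, non-case), c = 624 (No pet, case), d = 2868.
This is a nested case-control study: participants were sampled on outcome status, so risks in the source population cannot be estimated directly — relative risk is not valid here. The odds ratio is the appropriate measure.
OR = (a·d)/(b·c) = (753 × 2868) / (2379 × 624) = 2159604 / 1484496 = 1.45477

1.455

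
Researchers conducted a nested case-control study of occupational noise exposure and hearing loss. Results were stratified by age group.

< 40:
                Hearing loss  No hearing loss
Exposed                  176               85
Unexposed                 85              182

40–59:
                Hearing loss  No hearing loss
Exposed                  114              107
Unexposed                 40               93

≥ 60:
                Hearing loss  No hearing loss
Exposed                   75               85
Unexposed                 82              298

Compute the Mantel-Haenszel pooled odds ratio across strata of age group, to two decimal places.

3.41

OR_MH = Σ(aᵢdᵢ/nᵢ) / Σ(bᵢcᵢ/nᵢ), where nᵢ is the stratum total.
Stratum 1 (< 40): n = 528; a·d/n = 176·182/528 = 60.6667; b·c/n = 85·85/528 = 13.6837
Stratum 2 (40–59): n = 354; a·d/n = 114·93/354 = 29.9492; b·c/n = 107·40/354 = 12.0904
Stratum 3 (≥ 60): n = 540; a·d/n = 75·298/540 = 41.3889; b·c/n = 85·82/540 = 12.9074
OR_MH = (60.6667 + 29.9492 + 41.3889) / (13.6837 + 12.0904 + 12.9074) = 132.0047 / 38.6815 = 3.41260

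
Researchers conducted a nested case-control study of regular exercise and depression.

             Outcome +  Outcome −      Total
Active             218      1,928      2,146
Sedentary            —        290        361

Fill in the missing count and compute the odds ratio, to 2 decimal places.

The missing cell is in the unexposed row: 361 − 290 = 71.
So a = 218, b = 1928, c = 71, d = 290.
OR = (a·d)/(b·c) = (218 × 290) / (1928 × 71) = 63220 / 136888 = 0.46184

0.46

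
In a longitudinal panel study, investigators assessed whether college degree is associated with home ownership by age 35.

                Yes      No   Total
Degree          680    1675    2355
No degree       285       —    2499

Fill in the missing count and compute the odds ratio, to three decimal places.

3.154

The missing cell is in the unexposed row: 2499 − 285 = 2214.
So a = 680, b = 1675, c = 285, d = 2214.
OR = (a·d)/(b·c) = (680 × 2214) / (1675 × 285) = 1505520 / 477375 = 3.15375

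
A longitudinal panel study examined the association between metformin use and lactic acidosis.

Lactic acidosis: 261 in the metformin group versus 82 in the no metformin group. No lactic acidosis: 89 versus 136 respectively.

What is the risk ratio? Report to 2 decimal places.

From the description: a = 261, b = 89, c = 82, d = 136.
Risk in exposed = 261/350 = 0.74571; risk in unexposed = 82/218 = 0.37615.
RR = 0.74571 / 0.37615 = 1.98251
The risk among the exposed is 1.98 times that among the unexposed.

1.98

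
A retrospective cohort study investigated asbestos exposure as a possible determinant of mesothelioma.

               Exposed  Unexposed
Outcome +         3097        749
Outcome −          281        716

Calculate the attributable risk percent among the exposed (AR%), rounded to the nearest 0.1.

44.2

Reading the table with exposure as columns: a = 3097 (Exposed, case), b = 281 (Exposed, non-case), c = 749 (Unexposed, case), d = 716.
Risk in exposed = 3097/3378 = 0.91681; risk in unexposed = 749/1465 = 0.51126.
RR = 0.91681/0.51126 = 1.79324
AR% = (RR − 1)/RR × 100 = (1.79324 − 1)/1.79324 × 100 = 44.2349%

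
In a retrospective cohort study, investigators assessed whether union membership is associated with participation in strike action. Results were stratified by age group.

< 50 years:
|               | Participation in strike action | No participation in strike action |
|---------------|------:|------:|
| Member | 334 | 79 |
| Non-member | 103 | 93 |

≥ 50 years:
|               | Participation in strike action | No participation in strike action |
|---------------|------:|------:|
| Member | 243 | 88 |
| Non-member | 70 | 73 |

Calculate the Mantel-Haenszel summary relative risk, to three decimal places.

RR_MH = Σ(aᵢ·n₀ᵢ/nᵢ) / Σ(cᵢ·n₁ᵢ/nᵢ), with n₁ᵢ = aᵢ+bᵢ (exposed), n₀ᵢ = cᵢ+dᵢ (unexposed), nᵢ = n₁ᵢ+n₀ᵢ.
Stratum 1 (< 50 years): n₁ = 413, n₀ = 196, n = 609; a·n₀/n = 334·196/609 = 107.4943; c·n₁/n = 103·413/609 = 69.8506
Stratum 2 (≥ 50 years): n₁ = 331, n₀ = 143, n = 474; a·n₀/n = 243·143/474 = 73.3101; c·n₁/n = 70·331/474 = 48.8819
RR_MH = (107.4943 + 73.3101) / (69.8506 + 48.8819) = 180.8044 / 118.7324 = 1.52279

1.523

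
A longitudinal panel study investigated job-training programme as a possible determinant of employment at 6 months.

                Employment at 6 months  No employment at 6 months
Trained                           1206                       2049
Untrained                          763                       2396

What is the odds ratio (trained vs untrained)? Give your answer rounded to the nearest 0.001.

1.848

Cells: a = 1206, b = 2049, c = 763, d = 2396.
OR = (a·d)/(b·c) = (1206 × 2396) / (2049 × 763) = 2889576 / 1563387 = 1.84828
The odds of employment at 6 months are about 1.85 times as high in the trained group.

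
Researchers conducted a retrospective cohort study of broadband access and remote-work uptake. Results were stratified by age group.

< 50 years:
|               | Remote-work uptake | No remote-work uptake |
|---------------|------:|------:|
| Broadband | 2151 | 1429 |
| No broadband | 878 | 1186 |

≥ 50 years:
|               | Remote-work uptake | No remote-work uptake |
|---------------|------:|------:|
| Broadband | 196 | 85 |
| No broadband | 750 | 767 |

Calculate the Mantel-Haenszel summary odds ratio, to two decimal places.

OR_MH = Σ(aᵢdᵢ/nᵢ) / Σ(bᵢcᵢ/nᵢ), where nᵢ is the stratum total.
Stratum 1 (< 50 years): n = 5644; a·d/n = 2151·1186/5644 = 451.9996; b·c/n = 1429·878/5644 = 222.3001
Stratum 2 (≥ 50 years): n = 1798; a·d/n = 196·767/1798 = 83.6107; b·c/n = 85·750/1798 = 35.4561
OR_MH = (451.9996 + 83.6107) / (222.3001 + 35.4561) = 535.6103 / 257.7562 = 2.07797

2.08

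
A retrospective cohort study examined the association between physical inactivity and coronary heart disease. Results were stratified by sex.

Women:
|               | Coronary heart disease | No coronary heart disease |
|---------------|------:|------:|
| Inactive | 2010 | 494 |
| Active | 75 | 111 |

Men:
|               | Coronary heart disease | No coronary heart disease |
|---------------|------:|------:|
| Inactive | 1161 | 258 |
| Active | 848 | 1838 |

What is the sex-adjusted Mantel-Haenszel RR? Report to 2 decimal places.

2.48

RR_MH = Σ(aᵢ·n₀ᵢ/nᵢ) / Σ(cᵢ·n₁ᵢ/nᵢ), with n₁ᵢ = aᵢ+bᵢ (exposed), n₀ᵢ = cᵢ+dᵢ (unexposed), nᵢ = n₁ᵢ+n₀ᵢ.
Stratum 1 (Women): n₁ = 2504, n₀ = 186, n = 2690; a·n₀/n = 2010·186/2690 = 138.9814; c·n₁/n = 75·2504/2690 = 69.8141
Stratum 2 (Men): n₁ = 1419, n₀ = 2686, n = 4105; a·n₀/n = 1161·2686/4105 = 759.6702; c·n₁/n = 848·1419/4105 = 293.1333
RR_MH = (138.9814 + 759.6702) / (69.8141 + 293.1333) = 898.6516 / 362.9474 = 2.47598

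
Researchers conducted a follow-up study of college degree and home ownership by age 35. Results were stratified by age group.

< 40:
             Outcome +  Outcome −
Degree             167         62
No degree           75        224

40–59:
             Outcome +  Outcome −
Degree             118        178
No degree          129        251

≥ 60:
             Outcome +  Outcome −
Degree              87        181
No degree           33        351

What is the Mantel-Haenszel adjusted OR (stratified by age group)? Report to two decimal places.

3.11

OR_MH = Σ(aᵢdᵢ/nᵢ) / Σ(bᵢcᵢ/nᵢ), where nᵢ is the stratum total.
Stratum 1 (< 40): n = 528; a·d/n = 167·224/528 = 70.8485; b·c/n = 62·75/528 = 8.8068
Stratum 2 (40–59): n = 676; a·d/n = 118·251/676 = 43.8136; b·c/n = 178·129/676 = 33.9675
Stratum 3 (≥ 60): n = 652; a·d/n = 87·351/652 = 46.8359; b·c/n = 181·33/652 = 9.1610
OR_MH = (70.8485 + 43.8136 + 46.8359) / (8.8068 + 33.9675 + 9.1610) = 161.4980 / 51.9353 = 3.10960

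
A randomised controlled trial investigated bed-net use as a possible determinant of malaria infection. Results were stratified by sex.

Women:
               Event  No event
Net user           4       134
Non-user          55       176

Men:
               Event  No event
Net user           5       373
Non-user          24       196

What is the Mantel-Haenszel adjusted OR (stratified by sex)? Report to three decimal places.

0.101

OR_MH = Σ(aᵢdᵢ/nᵢ) / Σ(bᵢcᵢ/nᵢ), where nᵢ is the stratum total.
Stratum 1 (Women): n = 369; a·d/n = 4·176/369 = 1.9079; b·c/n = 134·55/369 = 19.9729
Stratum 2 (Men): n = 598; a·d/n = 5·196/598 = 1.6388; b·c/n = 373·24/598 = 14.9699
OR_MH = (1.9079 + 1.6388) / (19.9729 + 14.9699) = 3.5467 / 34.9428 = 0.10150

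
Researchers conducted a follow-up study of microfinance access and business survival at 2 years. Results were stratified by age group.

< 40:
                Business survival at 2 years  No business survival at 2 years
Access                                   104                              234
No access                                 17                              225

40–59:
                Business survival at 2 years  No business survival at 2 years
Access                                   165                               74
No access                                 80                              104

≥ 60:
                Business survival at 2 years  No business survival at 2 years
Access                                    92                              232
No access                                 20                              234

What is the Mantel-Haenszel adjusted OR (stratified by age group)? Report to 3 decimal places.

4.091

OR_MH = Σ(aᵢdᵢ/nᵢ) / Σ(bᵢcᵢ/nᵢ), where nᵢ is the stratum total.
Stratum 1 (< 40): n = 580; a·d/n = 104·225/580 = 40.3448; b·c/n = 234·17/580 = 6.8586
Stratum 2 (40–59): n = 423; a·d/n = 165·104/423 = 40.5674; b·c/n = 74·80/423 = 13.9953
Stratum 3 (≥ 60): n = 578; a·d/n = 92·234/578 = 37.2457; b·c/n = 232·20/578 = 8.0277
OR_MH = (40.3448 + 40.5674 + 37.2457) / (6.8586 + 13.9953 + 8.0277) = 118.1579 / 28.8816 = 4.09112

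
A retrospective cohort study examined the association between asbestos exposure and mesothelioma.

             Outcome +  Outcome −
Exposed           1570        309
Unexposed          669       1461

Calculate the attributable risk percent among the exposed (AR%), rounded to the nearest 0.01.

62.41

Cells: a = 1570, b = 309, c = 669, d = 1461.
Risk in exposed = 1570/1879 = 0.83555; risk in unexposed = 669/2130 = 0.31408.
RR = 0.83555/0.31408 = 2.66027
AR% = (RR − 1)/RR × 100 = (2.66027 − 1)/2.66027 × 100 = 62.4099%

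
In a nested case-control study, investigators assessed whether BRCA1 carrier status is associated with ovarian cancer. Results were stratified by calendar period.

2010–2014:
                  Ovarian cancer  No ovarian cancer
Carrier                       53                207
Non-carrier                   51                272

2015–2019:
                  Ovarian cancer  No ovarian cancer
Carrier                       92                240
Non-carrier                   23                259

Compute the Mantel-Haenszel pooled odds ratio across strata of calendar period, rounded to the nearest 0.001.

OR_MH = Σ(aᵢdᵢ/nᵢ) / Σ(bᵢcᵢ/nᵢ), where nᵢ is the stratum total.
Stratum 1 (2010–2014): n = 583; a·d/n = 53·272/583 = 24.7273; b·c/n = 207·51/583 = 18.1081
Stratum 2 (2015–2019): n = 614; a·d/n = 92·259/614 = 38.8078; b·c/n = 240·23/614 = 8.9902
OR_MH = (24.7273 + 38.8078) / (18.1081 + 8.9902) = 63.5351 / 27.0983 = 2.34462

2.345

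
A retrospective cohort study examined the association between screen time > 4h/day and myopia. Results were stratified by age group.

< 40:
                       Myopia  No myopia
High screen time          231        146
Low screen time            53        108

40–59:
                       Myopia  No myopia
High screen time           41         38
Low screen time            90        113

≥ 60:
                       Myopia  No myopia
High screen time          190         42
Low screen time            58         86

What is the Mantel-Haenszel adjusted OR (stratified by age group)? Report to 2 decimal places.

OR_MH = Σ(aᵢdᵢ/nᵢ) / Σ(bᵢcᵢ/nᵢ), where nᵢ is the stratum total.
Stratum 1 (< 40): n = 538; a·d/n = 231·108/538 = 46.3717; b·c/n = 146·53/538 = 14.3829
Stratum 2 (40–59): n = 282; a·d/n = 41·113/282 = 16.4291; b·c/n = 38·90/282 = 12.1277
Stratum 3 (≥ 60): n = 376; a·d/n = 190·86/376 = 43.4574; b·c/n = 42·58/376 = 6.4787
OR_MH = (46.3717 + 16.4291 + 43.4574) / (14.3829 + 12.1277 + 6.4787) = 106.2583 / 32.9893 = 3.22099

3.22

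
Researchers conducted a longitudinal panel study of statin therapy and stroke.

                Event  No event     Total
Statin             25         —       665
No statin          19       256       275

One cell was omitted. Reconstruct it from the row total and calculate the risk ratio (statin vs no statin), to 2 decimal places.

0.54

The missing cell is in the exposed row: 665 − 25 = 640.
So a = 25, b = 640, c = 19, d = 256.
RR = [a/(a+b)] / [c/(c+d)] = (25/665) / (19/275) = 0.03759/0.06909 = 0.54412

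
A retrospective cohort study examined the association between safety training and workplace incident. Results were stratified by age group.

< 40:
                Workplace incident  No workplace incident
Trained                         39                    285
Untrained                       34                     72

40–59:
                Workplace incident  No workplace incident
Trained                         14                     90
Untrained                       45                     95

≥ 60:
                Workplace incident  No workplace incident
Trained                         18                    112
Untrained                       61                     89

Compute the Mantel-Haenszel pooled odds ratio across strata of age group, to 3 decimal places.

0.279

OR_MH = Σ(aᵢdᵢ/nᵢ) / Σ(bᵢcᵢ/nᵢ), where nᵢ is the stratum total.
Stratum 1 (< 40): n = 430; a·d/n = 39·72/430 = 6.5302; b·c/n = 285·34/430 = 22.5349
Stratum 2 (40–59): n = 244; a·d/n = 14·95/244 = 5.4508; b·c/n = 90·45/244 = 16.5984
Stratum 3 (≥ 60): n = 280; a·d/n = 18·89/280 = 5.7214; b·c/n = 112·61/280 = 24.4000
OR_MH = (6.5302 + 5.4508 + 5.7214) / (22.5349 + 16.5984 + 24.4000) = 17.7025 / 63.5332 = 0.27863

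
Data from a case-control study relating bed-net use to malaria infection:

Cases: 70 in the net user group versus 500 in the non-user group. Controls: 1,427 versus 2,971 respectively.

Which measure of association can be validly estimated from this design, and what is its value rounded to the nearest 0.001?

0.291

From the description: a = 70, b = 1427, c = 500, d = 2971.
This is a case-control study: participants were sampled on outcome status, so risks in the source population cannot be estimated directly — relative risk is not valid here. The odds ratio is the appropriate measure.
OR = (a·d)/(b·c) = (70 × 2971) / (1427 × 500) = 207970 / 713500 = 0.29148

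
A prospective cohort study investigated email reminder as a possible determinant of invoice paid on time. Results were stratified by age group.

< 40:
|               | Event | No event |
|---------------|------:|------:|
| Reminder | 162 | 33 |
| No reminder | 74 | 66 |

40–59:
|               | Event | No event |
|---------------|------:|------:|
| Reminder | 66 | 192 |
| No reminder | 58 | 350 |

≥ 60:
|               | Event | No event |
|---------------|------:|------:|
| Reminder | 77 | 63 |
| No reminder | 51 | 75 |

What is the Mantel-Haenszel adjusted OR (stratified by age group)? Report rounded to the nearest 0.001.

2.447

OR_MH = Σ(aᵢdᵢ/nᵢ) / Σ(bᵢcᵢ/nᵢ), where nᵢ is the stratum total.
Stratum 1 (< 40): n = 335; a·d/n = 162·66/335 = 31.9164; b·c/n = 33·74/335 = 7.2896
Stratum 2 (40–59): n = 666; a·d/n = 66·350/666 = 34.6847; b·c/n = 192·58/666 = 16.7207
Stratum 3 (≥ 60): n = 266; a·d/n = 77·75/266 = 21.7105; b·c/n = 63·51/266 = 12.0789
OR_MH = (31.9164 + 34.6847 + 21.7105) / (7.2896 + 16.7207 + 12.0789) = 88.3116 / 36.0892 = 2.44704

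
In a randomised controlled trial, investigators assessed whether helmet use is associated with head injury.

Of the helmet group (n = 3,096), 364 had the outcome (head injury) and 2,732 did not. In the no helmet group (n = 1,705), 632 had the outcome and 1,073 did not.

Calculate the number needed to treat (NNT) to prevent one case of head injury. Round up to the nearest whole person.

Risk in treated group = 364/3096 = 0.11757; risk in control = 632/1705 = 0.37067.
Absolute risk reduction = 0.37067 − 0.11757 = 0.25310
NNT = 1 / ARR = 1 / 0.25310 = 3.951 → round up → 4

4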